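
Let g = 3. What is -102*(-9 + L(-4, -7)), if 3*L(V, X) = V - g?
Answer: 1156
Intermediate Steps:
L(V, X) = -1 + V/3 (L(V, X) = (V - 1*3)/3 = (V - 3)/3 = (-3 + V)/3 = -1 + V/3)
-102*(-9 + L(-4, -7)) = -102*(-9 + (-1 + (⅓)*(-4))) = -102*(-9 + (-1 - 4/3)) = -102*(-9 - 7/3) = -102*(-34/3) = 1156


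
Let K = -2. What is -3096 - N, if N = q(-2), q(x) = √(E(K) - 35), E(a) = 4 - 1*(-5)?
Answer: -3096 - I*√26 ≈ -3096.0 - 5.099*I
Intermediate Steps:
E(a) = 9 (E(a) = 4 + 5 = 9)
q(x) = I*√26 (q(x) = √(9 - 35) = √(-26) = I*√26)
N = I*√26 ≈ 5.099*I
-3096 - N = -3096 - I*√26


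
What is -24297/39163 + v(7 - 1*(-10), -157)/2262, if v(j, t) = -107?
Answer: -59150255/88586706 ≈ -0.66771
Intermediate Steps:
-24297/39163 + v(7 - 1*(-10), -157)/2262 = -24297/39163 - 107/2262 = -59150255/88586706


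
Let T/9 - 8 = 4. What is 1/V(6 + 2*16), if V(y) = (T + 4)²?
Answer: 1/12544 ≈ 7.9719e-5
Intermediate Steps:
T = 108 (T = 72 + 9*4 = 72 + 36 = 108)
V(y) = 12544 (V(y) = (108 + 4)² = 112² = 12544)
1/V(6 + 2*16) = 1/12544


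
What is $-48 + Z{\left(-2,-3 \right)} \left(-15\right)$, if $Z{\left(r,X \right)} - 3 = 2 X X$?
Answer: $-363$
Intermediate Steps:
$Z{\left(r,X \right)} = 3 + 2 X^{2}$ ($Z{\left(r,X \right)} = 3 + 2 X X = 3 + 2 X^{2}$)
$-48 + Z{\left(-2,-3 \right)} \left(-15\right) = -48 + \left(3 + 2 \left(-3\right)^{2}\right) \left(-15\right) = -48 + \left(3 + 2 \cdot 9\right) \left(-15\right) = -48 + \left(3 + 18\right) \left(-15\right) = -48 + 21 \left(-15\right) = -48 - 315 = -363$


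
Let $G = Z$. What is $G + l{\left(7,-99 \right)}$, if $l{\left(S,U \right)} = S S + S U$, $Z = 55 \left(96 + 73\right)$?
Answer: $8651$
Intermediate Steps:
$Z = 9295$ ($Z = 55 \cdot 169 = 9295$)
$G = 9295$
$l{\left(S,U \right)} = S^{2} + S U$
$G + l{\left(7,-99 \right)} = 9295 + 7 \left(7 - 99\right) = 9295 + 7 \left(-92\right) = 9295 - 644 = 8651$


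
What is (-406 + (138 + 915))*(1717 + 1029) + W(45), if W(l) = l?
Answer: 1776707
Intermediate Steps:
(-406 + (138 + 915))*(1717 + 1029) + W(45) = (-406 + (138 + 915))*(1717 + 1029) + 45 = (-406 + 1053)*2746 + 45 = 647*2746 + 45 = 1776662 + 45 = 1776707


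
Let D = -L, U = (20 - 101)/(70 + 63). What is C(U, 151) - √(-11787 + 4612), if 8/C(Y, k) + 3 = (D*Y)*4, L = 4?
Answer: 1064/897 - 5*I*√287 ≈ 1.1862 - 84.705*I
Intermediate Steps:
U = -81/133 ≈ -0.60902
D = -4 (D = -1*4 = -4)
C(Y, k) = 8/(-3 - 16*Y) (C(Y, k) = 8/(-3 - 4*Y*4) = 8/(-3 - 16*Y))
C(U, 151) - √(-11787 + 4612) = -8/(3 + 16*(-81/133)) - √(-11787 + 4612) = -8/(3 - 1296/133) - √(-7175) = -8/(-897/133) - 5*I*√287 = -8*(-133/897) - 5*I*√287 = 1064/897 - 5*I*√287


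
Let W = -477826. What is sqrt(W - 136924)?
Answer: 5*I*sqrt(24590) ≈ 784.06*I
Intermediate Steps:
sqrt(W - 136924) = sqrt(-477826 - 136924) = sqrt(-614750) = 5*I*sqrt(24590)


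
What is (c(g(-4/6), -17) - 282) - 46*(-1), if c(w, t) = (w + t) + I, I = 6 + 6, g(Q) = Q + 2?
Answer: -719/3 ≈ -239.67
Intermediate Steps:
g(Q) = 2 + Q
I = 12
c(w, t) = 12 + t + w (c(w, t) = (w + t) + 12 = (t + w) + 12 = 12 + t + w)
(c(g(-4/6), -17) - 282) - 46*(-1) = ((12 - 17 + (2 - 4/6)) - 282) - 46*(-1) = ((12 - 17 + (2 - 4*1/6)) - 282) + 46 = ((12 - 17 + (2 - 2/3)) - 282) + 46 = ((12 - 17 + 4/3) - 282) + 46 = (-11/3 - 282) + 46 = -857/3 + 46 = -719/3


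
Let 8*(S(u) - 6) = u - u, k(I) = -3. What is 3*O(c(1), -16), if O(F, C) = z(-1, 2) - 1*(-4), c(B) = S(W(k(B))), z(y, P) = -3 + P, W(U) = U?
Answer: 9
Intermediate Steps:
S(u) = 6 (S(u) = 6 + (u - u)/8 = 6 + (1/8)*0 = 6 + 0 = 6)
c(B) = 6
O(F, C) = 3 (O(F, C) = (-3 + 2) - 1*(-4) = -1 + 4 = 3)
3*O(c(1), -16) = 3*3 = 9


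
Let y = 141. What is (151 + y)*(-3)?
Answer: -876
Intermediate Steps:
(151 + y)*(-3) = (151 + 141)*(-3) = 292*(-3) = -876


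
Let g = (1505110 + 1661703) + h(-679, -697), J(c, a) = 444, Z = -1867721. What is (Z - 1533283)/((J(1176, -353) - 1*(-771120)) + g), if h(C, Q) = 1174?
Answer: -3401004/3939551 ≈ -0.86330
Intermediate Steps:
g = 3167987 (g = (1505110 + 1661703) + 1174 = 3166813 + 1174 = 3167987)
(Z - 1533283)/((J(1176, -353) - 1*(-771120)) + g) = (-1867721 - 1533283)/((444 - 1*(-771120)) + 3167987) = -3401004/((444 + 771120) + 3167987) = -3401004/(771564 + 3167987) = -3401004/3939551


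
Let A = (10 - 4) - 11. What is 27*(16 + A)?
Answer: 297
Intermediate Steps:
A = -5 (A = 6 - 11 = -5)
27*(16 + A) = 27*(16 - 5) = 27*11 = 297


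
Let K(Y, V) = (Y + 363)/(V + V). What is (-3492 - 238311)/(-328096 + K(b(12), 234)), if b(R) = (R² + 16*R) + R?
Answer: 1397084/1895657 ≈ 0.73699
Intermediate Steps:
b(R) = R² + 17*R
K(Y, V) = (363 + Y)/(2*V) (K(Y, V) = (363 + Y)/((2*V)) = (363 + Y)*(1/(2*V)) = (363 + Y)/(2*V))
(-3492 - 238311)/(-328096 + K(b(12), 234)) = (-3492 - 238311)/(-328096 + (½)*(363 + 12*(17 + 12))/234) = -241803/(-328096 + (½)*(1/234)*(363 + 12*29)) = -241803/(-328096 + (½)*(1/234)*(363 + 348)) = -241803/(-328096 + (½)*(1/234)*711) = -241803/(-328096 + 79/52) = -241803/(-17060913/52) = -241803*(-52/17060913) = 1397084/1895657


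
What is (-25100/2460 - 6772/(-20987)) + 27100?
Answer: 69930461371/2581401 ≈ 27090.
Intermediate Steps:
(-25100/2460 - 6772/(-20987)) + 27100 = (-25100*1/2460 - 6772*(-1/20987)) + 27100 = (-1255/123 + 6772/20987) + 27100 = -25505729/2581401 + 27100 = 69930461371/2581401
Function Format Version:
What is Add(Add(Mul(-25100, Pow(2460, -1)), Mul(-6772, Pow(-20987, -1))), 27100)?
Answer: Rational(69930461371, 2581401) ≈ 27090.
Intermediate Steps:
Add(Add(Mul(-25100, Pow(2460, -1)), Mul(-6772, Pow(-20987, -1))), 27100) = Add(Add(Mul(-25100, Rational(1, 2460)), Mul(-6772, Rational(-1, 20987))), 27100) = Add(Add(Rational(-1255, 123), Rational(6772, 20987)), 27100) = Add(Rational(-25505729, 2581401), 27100) = Rational(69930461371, 2581401)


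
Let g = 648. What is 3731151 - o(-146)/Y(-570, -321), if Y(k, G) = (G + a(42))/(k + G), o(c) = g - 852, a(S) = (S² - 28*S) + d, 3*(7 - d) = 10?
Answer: 757287330/203 ≈ 3.7305e+6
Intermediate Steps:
d = 11/3 (d = 7 - ⅓*10 = 7 - 10/3 = 11/3 ≈ 3.6667)
a(S) = 11/3 + S² - 28*S (a(S) = (S² - 28*S) + 11/3 = 11/3 + S² - 28*S)
o(c) = -204 (o(c) = 648 - 852 = -204)
Y(k, G) = (1775/3 + G)/(G + k) (Y(k, G) = (G + (11/3 + 42² - 28*42))/(k + G) = (G + (11/3 + 1764 - 1176))/(G + k) = (G + 1775/3)/(G + k) = (1775/3 + G)/(G + k))
3731151 - o(-146)/Y(-570, -321) = 3731151 - (-204)/((1775/3 - 321)/(-321 - 570)) = 3731151 - (-204)/((812/3)/(-891)) = 3731151 - (-204)/((-1/891*812/3)) = 3731151 - (-204)/(-812/2673) = 3731151 - (-204)*(-2673)/812 = 3731151 - 1*136323/203 = 3731151 - 136323/203 = 757287330/203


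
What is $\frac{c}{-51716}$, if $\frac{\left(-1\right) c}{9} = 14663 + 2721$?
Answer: $\frac{39114}{12929} \approx 3.0253$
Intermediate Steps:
$c = -156456$ ($c = - 9 \left(14663 + 2721\right) = \left(-9\right) 17384 = -156456$)
$\frac{c}{-51716} = - \frac{156456}{-51716} = \left(-156456\right) \left(- \frac{1}{51716}\right) = \frac{39114}{12929}$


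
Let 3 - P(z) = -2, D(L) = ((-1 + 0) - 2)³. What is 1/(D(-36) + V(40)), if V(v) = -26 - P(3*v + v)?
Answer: -1/58 ≈ -0.017241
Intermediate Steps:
D(L) = -27 (D(L) = (-1 - 2)³ = (-3)³ = -27)
P(z) = 5 (P(z) = 3 - 1*(-2) = 3 + 2 = 5)
V(v) = -31 (V(v) = -26 - 1*5 = -26 - 5 = -31)
1/(D(-36) + V(40)) = 1/(-27 - 31) = 1/(-58) = -1/58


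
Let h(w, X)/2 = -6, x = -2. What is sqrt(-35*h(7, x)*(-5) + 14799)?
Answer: 3*sqrt(1411) ≈ 112.69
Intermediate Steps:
h(w, X) = -12 (h(w, X) = 2*(-6) = -12)
sqrt(-35*h(7, x)*(-5) + 14799) = sqrt(-35*(-12)*(-5) + 14799) = sqrt(420*(-5) + 14799) = sqrt(-2100 + 14799) = sqrt(12699) = 3*sqrt(1411)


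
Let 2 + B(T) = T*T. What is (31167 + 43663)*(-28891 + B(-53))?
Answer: -1951865720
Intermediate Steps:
B(T) = -2 + T**2 (B(T) = -2 + T*T = -2 + T**2)
(31167 + 43663)*(-28891 + B(-53)) = (31167 + 43663)*(-28891 + (-2 + (-53)**2)) = 74830*(-28891 + (-2 + 2809)) = 74830*(-28891 + 2807) = 74830*(-26084) = -1951865720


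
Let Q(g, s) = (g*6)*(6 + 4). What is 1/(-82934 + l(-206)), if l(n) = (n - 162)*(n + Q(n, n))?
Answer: 1/4541354 ≈ 2.2020e-7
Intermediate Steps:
Q(g, s) = 60*g (Q(g, s) = (6*g)*10 = 60*g)
l(n) = 61*n*(-162 + n) (l(n) = (n - 162)*(n + 60*n) = (-162 + n)*(61*n) = 61*n*(-162 + n))
1/(-82934 + l(-206)) = 1/(-82934 + 61*(-206)*(-162 - 206)) = 1/(-82934 + 61*(-206)*(-368)) = 1/(-82934 + 4624288) = 1/4541354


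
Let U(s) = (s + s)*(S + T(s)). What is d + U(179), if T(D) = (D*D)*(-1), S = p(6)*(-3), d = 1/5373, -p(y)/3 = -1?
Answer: -61649264699/5373 ≈ -1.1474e+7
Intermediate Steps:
p(y) = 3 (p(y) = -3*(-1) = 3)
d = 1/5373 ≈ 0.00018612
S = -9 (S = 3*(-3) = -9)
T(D) = -D² (T(D) = D²*(-1) = -D²)
U(s) = 2*s*(-9 - s²) (U(s) = (s + s)*(-9 - s²) = (2*s)*(-9 - s²) = 2*s*(-9 - s²))
d + U(179) = 1/5373 - 2*179*(9 + 179²) = 1/5373 - 2*179*(9 + 32041) = 1/5373 - 2*179*32050 = 1/5373 - 11473900 = -61649264699/5373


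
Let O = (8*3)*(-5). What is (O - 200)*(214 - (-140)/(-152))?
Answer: -1295520/19 ≈ -68185.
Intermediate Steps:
O = -120 (O = 24*(-5) = -120)
(O - 200)*(214 - (-140)/(-152)) = (-120 - 200)*(214 - (-140)/(-152)) = -320*(214 - (-140)*(-1)/152) = -320*(214 - 1*35/38) = -320*(214 - 35/38) = -320*8097/38 = -1295520/19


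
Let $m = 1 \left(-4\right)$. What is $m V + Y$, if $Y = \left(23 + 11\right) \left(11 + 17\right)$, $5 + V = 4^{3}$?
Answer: $716$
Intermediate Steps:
$V = 59$ ($V = -5 + 4^{3} = -5 + 64 = 59$)
$m = -4$
$Y = 952$ ($Y = 34 \cdot 28 = 952$)
$m V + Y = \left(-4\right) 59 + 952 = -236 + 952 = 716$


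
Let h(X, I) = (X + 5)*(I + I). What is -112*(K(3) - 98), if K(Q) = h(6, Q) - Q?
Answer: 3920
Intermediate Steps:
h(X, I) = 2*I*(5 + X) (h(X, I) = (5 + X)*(2*I) = 2*I*(5 + X))
K(Q) = 21*Q (K(Q) = 2*Q*(5 + 6) - Q = 2*Q*11 - Q = 22*Q - Q = 21*Q)
-112*(K(3) - 98) = -112*(21*3 - 98) = -112*(63 - 98) = -112*(-35) = 3920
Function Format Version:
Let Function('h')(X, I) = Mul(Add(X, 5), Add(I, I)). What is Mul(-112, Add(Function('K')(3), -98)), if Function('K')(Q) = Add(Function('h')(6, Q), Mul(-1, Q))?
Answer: 3920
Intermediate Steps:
Function('h')(X, I) = Mul(2, I, Add(5, X)) (Function('h')(X, I) = Mul(Add(5, X), Mul(2, I)) = Mul(2, I, Add(5, X)))
Function('K')(Q) = Mul(21, Q) (Function('K')(Q) = Add(Mul(2, Q, Add(5, 6)), Mul(-1, Q)) = Add(Mul(2, Q, 11), Mul(-1, Q)) = Add(Mul(22, Q), Mul(-1, Q)) = Mul(21, Q))
Mul(-112, Add(Function('K')(3), -98)) = Mul(-112, Add(Mul(21, 3), -98)) = Mul(-112, Add(63, -98)) = Mul(-112, -35) = 3920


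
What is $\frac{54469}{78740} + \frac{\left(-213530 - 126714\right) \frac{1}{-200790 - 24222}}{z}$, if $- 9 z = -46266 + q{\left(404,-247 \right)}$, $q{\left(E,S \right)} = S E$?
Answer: $\frac{74596042943623}{107820987270980} \approx 0.69185$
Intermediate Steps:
$q{\left(E,S \right)} = E S$
$z = \frac{146054}{9}$ ($z = - \frac{-46266 + 404 \left(-247\right)}{9} = - \frac{-46266 - 99788}{9} = \left(- \frac{1}{9}\right) \left(-146054\right) = \frac{146054}{9} \approx 16228.0$)
$\frac{54469}{78740} + \frac{\left(-213530 - 126714\right) \frac{1}{-200790 - 24222}}{z} = \frac{54469}{78740} + \frac{\left(-213530 - 126714\right) \frac{1}{-200790 - 24222}}{\frac{146054}{9}} = 54469 \cdot \frac{1}{78740} + - \frac{340244}{-225012} \cdot \frac{9}{146054} = \frac{54469}{78740} + \left(-340244\right) \left(- \frac{1}{225012}\right) \frac{9}{146054} = \frac{54469}{78740} + \frac{85061}{56253} \cdot \frac{9}{146054} = \frac{54469}{78740} + \frac{255183}{2738658554} = \frac{74596042943623}{107820987270980}$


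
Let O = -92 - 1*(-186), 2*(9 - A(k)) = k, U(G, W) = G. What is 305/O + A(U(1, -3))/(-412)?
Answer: 124861/38728 ≈ 3.2240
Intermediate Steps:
A(k) = 9 - k/2
O = 94 (O = -92 + 186 = 94)
305/O + A(U(1, -3))/(-412) = 305/94 + (9 - ½*1)/(-412) = 305*(1/94) + (9 - ½)*(-1/412) = 305/94 + (17/2)*(-1/412) = 305/94 - 17/824 = 124861/38728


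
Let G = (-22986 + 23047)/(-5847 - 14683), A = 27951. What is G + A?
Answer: 573833969/20530 ≈ 27951.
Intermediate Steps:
G = -61/20530 (G = 61/(-20530) = 61*(-1/20530) = -61/20530 ≈ -0.0029713)
G + A = -61/20530 + 27951 = 573833969/20530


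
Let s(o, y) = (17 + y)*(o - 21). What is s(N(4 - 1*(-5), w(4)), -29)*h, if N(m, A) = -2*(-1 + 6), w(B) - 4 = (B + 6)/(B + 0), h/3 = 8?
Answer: 8928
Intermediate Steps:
h = 24 (h = 3*8 = 24)
w(B) = 4 + (6 + B)/B (w(B) = 4 + (B + 6)/(B + 0) = 4 + (6 + B)/B)
N(m, A) = -10 (N(m, A) = -2*5 = -10)
s(o, y) = (-21 + o)*(17 + y) (s(o, y) = (17 + y)*(-21 + o) = (-21 + o)*(17 + y))
s(N(4 - 1*(-5), w(4)), -29)*h = (-357 - 21*(-29) + 17*(-10) - 10*(-29))*24 = (-357 + 609 - 170 + 290)*24 = 372*24 = 8928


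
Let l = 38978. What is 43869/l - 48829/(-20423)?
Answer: 2799193349/796047694 ≈ 3.5164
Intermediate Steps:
43869/l - 48829/(-20423) = 43869/38978 - 48829/(-20423) = 43869*(1/38978) - 48829*(-1/20423) = 43869/38978 + 48829/20423 = 2799193349/796047694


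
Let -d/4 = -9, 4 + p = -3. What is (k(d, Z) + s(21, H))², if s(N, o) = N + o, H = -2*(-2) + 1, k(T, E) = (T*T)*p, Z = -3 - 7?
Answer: 81830116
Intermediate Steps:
Z = -10
p = -7 (p = -4 - 3 = -7)
d = 36 (d = -4*(-9) = 36)
k(T, E) = -7*T² (k(T, E) = (T*T)*(-7) = T²*(-7) = -7*T²)
H = 5 (H = 4 + 1 = 5)
(k(d, Z) + s(21, H))² = (-7*36² + (21 + 5))² = (-7*1296 + 26)² = (-9072 + 26)² = (-9046)² = 81830116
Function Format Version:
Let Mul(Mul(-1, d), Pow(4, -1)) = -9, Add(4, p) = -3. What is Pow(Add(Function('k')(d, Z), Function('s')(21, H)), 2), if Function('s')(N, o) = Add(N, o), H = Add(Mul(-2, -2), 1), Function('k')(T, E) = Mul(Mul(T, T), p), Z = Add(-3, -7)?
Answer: 81830116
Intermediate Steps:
Z = -10
p = -7 (p = Add(-4, -3) = -7)
d = 36 (d = Mul(-4, -9) = 36)
Function('k')(T, E) = Mul(-7, Pow(T, 2)) (Function('k')(T, E) = Mul(Mul(T, T), -7) = Mul(Pow(T, 2), -7) = Mul(-7, Pow(T, 2)))
H = 5 (H = Add(4, 1) = 5)
Pow(Add(Function('k')(d, Z), Function('s')(21, H)), 2) = Pow(Add(Mul(-7, Pow(36, 2)), Add(21, 5)), 2) = Pow(Add(Mul(-7, 1296), 26), 2) = Pow(Add(-9072, 26), 2) = Pow(-9046, 2) = 81830116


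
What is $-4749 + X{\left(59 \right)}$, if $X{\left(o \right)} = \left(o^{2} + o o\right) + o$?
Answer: $2272$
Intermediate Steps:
$X{\left(o \right)} = o + 2 o^{2}$ ($X{\left(o \right)} = \left(o^{2} + o^{2}\right) + o = 2 o^{2} + o = o + 2 o^{2}$)
$-4749 + X{\left(59 \right)} = -4749 + 59 \left(1 + 2 \cdot 59\right) = -4749 + 59 \left(1 + 118\right) = -4749 + 59 \cdot 119 = -4749 + 7021 = 2272$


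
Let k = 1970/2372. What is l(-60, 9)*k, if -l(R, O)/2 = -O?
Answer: 8865/593 ≈ 14.949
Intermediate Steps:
l(R, O) = 2*O (l(R, O) = -(-2)*O = 2*O)
k = 985/1186 (k = 1970*(1/2372) = 985/1186 ≈ 0.83052)
l(-60, 9)*k = (2*9)*(985/1186) = 18*(985/1186) = 8865/593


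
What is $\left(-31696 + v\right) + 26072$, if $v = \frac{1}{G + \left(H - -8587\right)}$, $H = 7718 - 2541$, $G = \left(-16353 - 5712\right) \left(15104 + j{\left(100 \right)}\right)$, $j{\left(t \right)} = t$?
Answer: $- \frac{1886641077505}{335462496} \approx -5624.0$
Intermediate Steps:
$G = -335476260$ ($G = \left(-16353 - 5712\right) \left(15104 + 100\right) = \left(-22065\right) 15204 = -335476260$)
$H = 5177$ ($H = 7718 - 2541 = 5177$)
$v = - \frac{1}{335462496}$ ($v = \frac{1}{-335476260 + \left(5177 - -8587\right)} = \frac{1}{-335476260 + \left(5177 + 8587\right)} = \frac{1}{-335476260 + 13764} = \frac{1}{-335462496} = - \frac{1}{335462496} \approx -2.981 \cdot 10^{-9}$)
$\left(-31696 + v\right) + 26072 = \left(-31696 - \frac{1}{335462496}\right) + 26072 = - \frac{10632819273217}{335462496} + 26072 = - \frac{1886641077505}{335462496}$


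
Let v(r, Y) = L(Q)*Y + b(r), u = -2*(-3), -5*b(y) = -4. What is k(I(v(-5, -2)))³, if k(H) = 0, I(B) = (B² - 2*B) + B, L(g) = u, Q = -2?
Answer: 0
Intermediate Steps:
b(y) = ⅘ (b(y) = -⅕*(-4) = ⅘)
u = 6
L(g) = 6
v(r, Y) = ⅘ + 6*Y (v(r, Y) = 6*Y + ⅘ = ⅘ + 6*Y)
I(B) = B² - B
k(I(v(-5, -2)))³ = 0³ = 0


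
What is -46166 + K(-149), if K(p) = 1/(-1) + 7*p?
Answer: -47210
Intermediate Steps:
K(p) = -1 + 7*p
-46166 + K(-149) = -46166 + (-1 + 7*(-149)) = -46166 + (-1 - 1043) = -46166 - 1044 = -47210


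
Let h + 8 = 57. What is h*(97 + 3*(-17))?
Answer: 2254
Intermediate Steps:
h = 49 (h = -8 + 57 = 49)
h*(97 + 3*(-17)) = 49*(97 + 3*(-17)) = 49*(97 - 51) = 49*46 = 2254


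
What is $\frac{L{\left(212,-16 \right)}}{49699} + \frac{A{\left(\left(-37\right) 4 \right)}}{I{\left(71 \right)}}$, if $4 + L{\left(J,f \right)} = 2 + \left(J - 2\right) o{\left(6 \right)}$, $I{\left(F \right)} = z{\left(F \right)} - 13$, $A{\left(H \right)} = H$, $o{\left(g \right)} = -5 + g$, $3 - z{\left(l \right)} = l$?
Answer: $\frac{567100}{309663} \approx 1.8313$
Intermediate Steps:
$z{\left(l \right)} = 3 - l$
$I{\left(F \right)} = -10 - F$ ($I{\left(F \right)} = \left(3 - F\right) - 13 = -10 - F$)
$L{\left(J,f \right)} = -4 + J$ ($L{\left(J,f \right)} = -4 + \left(2 + \left(J - 2\right) \left(-5 + 6\right)\right) = -4 + \left(2 + \left(-2 + J\right) 1\right) = -4 + \left(2 + \left(-2 + J\right)\right) = -4 + J$)
$\frac{L{\left(212,-16 \right)}}{49699} + \frac{A{\left(\left(-37\right) 4 \right)}}{I{\left(71 \right)}} = \frac{-4 + 212}{49699} + \frac{\left(-37\right) 4}{-10 - 71} = 208 \cdot \frac{1}{49699} - \frac{148}{-10 - 71} = \frac{16}{3823} - \frac{148}{-81} = \frac{16}{3823} - - \frac{148}{81} = \frac{16}{3823} + \frac{148}{81} = \frac{567100}{309663}$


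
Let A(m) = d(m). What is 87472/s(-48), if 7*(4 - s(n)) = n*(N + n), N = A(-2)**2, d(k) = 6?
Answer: -153076/137 ≈ -1117.3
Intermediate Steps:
A(m) = 6
N = 36 (N = 6**2 = 36)
s(n) = 4 - n*(36 + n)/7
87472/s(-48) = 87472/(4 - 36/7*(-48) - 1/7*(-48)**2) = 87472/(4 + 1728/7 - 1/7*2304) = 87472/(4 + 1728/7 - 2304/7) = 87472/(-548/7) = 87472*(-7/548) = -153076/137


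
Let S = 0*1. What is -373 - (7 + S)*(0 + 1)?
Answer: -380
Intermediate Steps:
S = 0
-373 - (7 + S)*(0 + 1) = -373 - (7 + 0)*(0 + 1) = -373 - 7 = -380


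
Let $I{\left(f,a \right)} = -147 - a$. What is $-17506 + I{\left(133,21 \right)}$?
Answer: $-17674$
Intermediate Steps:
$-17506 + I{\left(133,21 \right)} = -17506 - 168 = -17674$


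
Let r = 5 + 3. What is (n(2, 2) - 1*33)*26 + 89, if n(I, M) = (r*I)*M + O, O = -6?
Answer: -93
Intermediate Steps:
r = 8
n(I, M) = -6 + 8*I*M (n(I, M) = (8*I)*M - 6 = 8*I*M - 6 = -6 + 8*I*M)
(n(2, 2) - 1*33)*26 + 89 = ((-6 + 8*2*2) - 1*33)*26 + 89 = ((-6 + 32) - 33)*26 + 89 = (26 - 33)*26 + 89 = -7*26 + 89 = -182 + 89 = -93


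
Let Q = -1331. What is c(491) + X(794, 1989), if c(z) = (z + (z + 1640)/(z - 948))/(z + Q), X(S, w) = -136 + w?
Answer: 88888423/47985 ≈ 1852.4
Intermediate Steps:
c(z) = (z + (1640 + z)/(-948 + z))/(-1331 + z) (c(z) = (z + (z + 1640)/(z - 948))/(z - 1331) = (z + (1640 + z)/(-948 + z))/(-1331 + z))
c(491) + X(794, 1989) = (1640 + 491² - 947*491)/(1261788 + 491² - 2279*491) + (-136 + 1989) = (1640 + 241081 - 464977)/(1261788 + 241081 - 1118989) + 1853 = -222256/383880 + 1853 = (1/383880)*(-222256) + 1853 = -27782/47985 + 1853 = 88888423/47985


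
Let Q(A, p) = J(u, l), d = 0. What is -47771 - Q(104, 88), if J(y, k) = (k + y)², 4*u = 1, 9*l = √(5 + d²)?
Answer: -61911377/1296 - √5/18 ≈ -47771.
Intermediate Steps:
l = √5/9 (l = √(5 + 0²)/9 = √(5 + 0)/9 = √5/9 ≈ 0.24845)
u = ¼ (u = (¼)*1 = ¼ ≈ 0.25000)
Q(A, p) = (¼ + √5/9)² (Q(A, p) = (√5/9 + ¼)² = (¼ + √5/9)²)
-47771 - Q(104, 88) = -47771 - (161/1296 + √5/18) = -47771 + (-161/1296 - √5/18) = -61911377/1296 - √5/18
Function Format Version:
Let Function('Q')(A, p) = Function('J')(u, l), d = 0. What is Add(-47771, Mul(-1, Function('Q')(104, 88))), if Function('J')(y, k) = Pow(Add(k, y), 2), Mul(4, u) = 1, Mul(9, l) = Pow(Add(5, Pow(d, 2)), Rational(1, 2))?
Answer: Add(Rational(-61911377, 1296), Mul(Rational(-1, 18), Pow(5, Rational(1, 2)))) ≈ -47771.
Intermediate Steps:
l = Mul(Rational(1, 9), Pow(5, Rational(1, 2))) (l = Mul(Rational(1, 9), Pow(Add(5, Pow(0, 2)), Rational(1, 2))) = Mul(Rational(1, 9), Pow(Add(5, 0), Rational(1, 2))) = Mul(Rational(1, 9), Pow(5, Rational(1, 2))) ≈ 0.24845)
u = Rational(1, 4) (u = Mul(Rational(1, 4), 1) = Rational(1, 4) ≈ 0.25000)
Function('Q')(A, p) = Pow(Add(Rational(1, 4), Mul(Rational(1, 9), Pow(5, Rational(1, 2)))), 2) (Function('Q')(A, p) = Pow(Add(Mul(Rational(1, 9), Pow(5, Rational(1, 2))), Rational(1, 4)), 2) = Pow(Add(Rational(1, 4), Mul(Rational(1, 9), Pow(5, Rational(1, 2)))), 2))
Add(-47771, Mul(-1, Function('Q')(104, 88))) = Add(-47771, Mul(-1, Add(Rational(161, 1296), Mul(Rational(1, 18), Pow(5, Rational(1, 2)))))) = Add(-47771, Add(Rational(-161, 1296), Mul(Rational(-1, 18), Pow(5, Rational(1, 2))))) = Add(Rational(-61911377, 1296), Mul(Rational(-1, 18), Pow(5, Rational(1, 2))))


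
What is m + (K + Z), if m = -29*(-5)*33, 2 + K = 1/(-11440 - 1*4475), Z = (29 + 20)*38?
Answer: 105755174/15915 ≈ 6645.0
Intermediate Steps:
Z = 1862 (Z = 49*38 = 1862)
K = -31831/15915 (K = -2 + 1/(-11440 - 1*4475) = -2 + 1/(-11440 - 4475) = -2 + 1/(-15915) = -2 - 1/15915 = -31831/15915 ≈ -2.0001)
m = 4785 (m = 145*33 = 4785)
m + (K + Z) = 4785 + (-31831/15915 + 1862) = 4785 + 29601899/15915 = 105755174/15915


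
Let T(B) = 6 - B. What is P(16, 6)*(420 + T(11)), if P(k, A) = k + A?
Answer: 9130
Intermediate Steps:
P(k, A) = A + k
P(16, 6)*(420 + T(11)) = (6 + 16)*(420 + (6 - 1*11)) = 22*(420 + (6 - 11)) = 22*(420 - 5) = 22*415 = 9130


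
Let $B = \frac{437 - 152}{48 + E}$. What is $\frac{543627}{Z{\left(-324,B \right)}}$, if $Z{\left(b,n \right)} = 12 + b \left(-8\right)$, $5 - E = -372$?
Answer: $\frac{25887}{124} \approx 208.77$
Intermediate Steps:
$E = 377$ ($E = 5 - -372 = 5 + 372 = 377$)
$B = \frac{57}{85}$ ($B = \frac{437 - 152}{48 + 377} = \frac{285}{425} = 285 \cdot \frac{1}{425} = \frac{57}{85} \approx 0.67059$)
$Z{\left(b,n \right)} = 12 - 8 b$
$\frac{543627}{Z{\left(-324,B \right)}} = \frac{543627}{12 - -2592} = \frac{543627}{12 + 2592} = \frac{543627}{2604} = 543627 \cdot \frac{1}{2604} = \frac{25887}{124}$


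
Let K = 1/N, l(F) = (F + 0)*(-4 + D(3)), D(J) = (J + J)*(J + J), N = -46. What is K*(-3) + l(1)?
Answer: 1475/46 ≈ 32.065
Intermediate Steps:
D(J) = 4*J**2 (D(J) = (2*J)*(2*J) = 4*J**2)
l(F) = 32*F (l(F) = (F + 0)*(-4 + 4*3**2) = F*(-4 + 4*9) = F*(-4 + 36) = F*32 = 32*F)
K = -1/46 (K = 1/(-46) = -1/46 ≈ -0.021739)
K*(-3) + l(1) = -1/46*(-3) + 32*1 = 3/46 + 32 = 1475/46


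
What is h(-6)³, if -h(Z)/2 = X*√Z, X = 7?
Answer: 16464*I*√6 ≈ 40328.0*I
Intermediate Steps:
h(Z) = -14*√Z
h(-6)³ = (-14*I*√6)³ = 16464*I*√6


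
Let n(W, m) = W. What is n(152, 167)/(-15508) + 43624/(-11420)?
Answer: -42391052/11068835 ≈ -3.8298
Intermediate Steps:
n(152, 167)/(-15508) + 43624/(-11420) = 152/(-15508) + 43624/(-11420) = 152*(-1/15508) + 43624*(-1/11420) = -38/3877 - 10906/2855 = -42391052/11068835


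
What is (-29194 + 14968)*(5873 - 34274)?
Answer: 404032626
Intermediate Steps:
(-29194 + 14968)*(5873 - 34274) = -14226*(-28401) = 404032626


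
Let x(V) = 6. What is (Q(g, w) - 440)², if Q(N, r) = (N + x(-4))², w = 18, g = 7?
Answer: 73441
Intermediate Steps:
Q(N, r) = (6 + N)² (Q(N, r) = (N + 6)² = (6 + N)²)
(Q(g, w) - 440)² = ((6 + 7)² - 440)² = (13² - 440)² = (169 - 440)² = (-271)² = 73441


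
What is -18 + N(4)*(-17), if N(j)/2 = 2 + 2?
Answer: -154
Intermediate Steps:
N(j) = 8 (N(j) = 2*(2 + 2) = 2*4 = 8)
-18 + N(4)*(-17) = -18 + 8*(-17) = -18 - 136 = -154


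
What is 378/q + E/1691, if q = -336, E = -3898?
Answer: -46403/13528 ≈ -3.4301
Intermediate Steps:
378/q + E/1691 = 378/(-336) - 3898/1691 = 378*(-1/336) - 3898*1/1691 = -9/8 - 3898/1691 = -46403/13528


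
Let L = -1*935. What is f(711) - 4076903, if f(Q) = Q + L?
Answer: -4077127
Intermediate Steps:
L = -935
f(Q) = -935 + Q (f(Q) = Q - 935 = -935 + Q)
f(711) - 4076903 = (-935 + 711) - 4076903 = -224 - 4076903 = -4077127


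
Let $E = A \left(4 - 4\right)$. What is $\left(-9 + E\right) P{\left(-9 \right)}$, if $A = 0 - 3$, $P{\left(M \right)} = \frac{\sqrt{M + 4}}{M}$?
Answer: $i \sqrt{5} \approx 2.2361 i$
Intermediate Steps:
$P{\left(M \right)} = \frac{\sqrt{4 + M}}{M}$
$A = -3$
$E = 0$ ($E = - 3 \left(4 - 4\right) = \left(-3\right) 0 = 0$)
$\left(-9 + E\right) P{\left(-9 \right)} = \left(-9 + 0\right) \frac{\sqrt{4 - 9}}{-9} = - 9 \left(- \frac{\sqrt{-5}}{9}\right) = - 9 \left(- \frac{i \sqrt{5}}{9}\right) = i \sqrt{5}$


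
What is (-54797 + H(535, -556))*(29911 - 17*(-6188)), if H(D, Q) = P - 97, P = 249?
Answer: -7382922015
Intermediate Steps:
H(D, Q) = 152 (H(D, Q) = 249 - 97 = 152)
(-54797 + H(535, -556))*(29911 - 17*(-6188)) = (-54797 + 152)*(29911 - 17*(-6188)) = -54645*(29911 + 105196) = -54645*135107 = -7382922015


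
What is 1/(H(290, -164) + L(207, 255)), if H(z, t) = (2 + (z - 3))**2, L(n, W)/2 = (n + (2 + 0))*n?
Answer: 1/170047 ≈ 5.8807e-6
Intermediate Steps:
L(n, W) = 2*n*(2 + n) (L(n, W) = 2*((n + (2 + 0))*n) = 2*((n + 2)*n) = 2*((2 + n)*n) = 2*(n*(2 + n)) = 2*n*(2 + n))
H(z, t) = (-1 + z)**2 (H(z, t) = (2 + (-3 + z))**2 = (-1 + z)**2)
1/(H(290, -164) + L(207, 255)) = 1/((-1 + 290)**2 + 2*207*(2 + 207)) = 1/(289**2 + 2*207*209) = 1/(83521 + 86526) = 1/170047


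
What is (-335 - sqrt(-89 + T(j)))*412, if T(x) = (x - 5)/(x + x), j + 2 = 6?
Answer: -138020 - 103*I*sqrt(1426) ≈ -1.3802e+5 - 3889.5*I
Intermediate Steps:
j = 4 (j = -2 + 6 = 4)
T(x) = (-5 + x)/(2*x) (T(x) = (-5 + x)/((2*x)) = (-5 + x)*(1/(2*x)) = (-5 + x)/(2*x))
(-335 - sqrt(-89 + T(j)))*412 = (-335 - sqrt(-89 + (1/2)*(-5 + 4)/4))*412 = (-335 - sqrt(-89 + (1/2)*(1/4)*(-1)))*412 = (-335 - sqrt(-89 - 1/8))*412 = (-335 - sqrt(-713/8))*412 = (-335 - I*sqrt(1426)/4)*412 = -138020 - 103*I*sqrt(1426)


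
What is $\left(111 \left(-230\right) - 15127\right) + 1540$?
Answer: $-39117$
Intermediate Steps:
$\left(111 \left(-230\right) - 15127\right) + 1540 = \left(-25530 - 15127\right) + 1540 = -40657 + 1540 = -39117$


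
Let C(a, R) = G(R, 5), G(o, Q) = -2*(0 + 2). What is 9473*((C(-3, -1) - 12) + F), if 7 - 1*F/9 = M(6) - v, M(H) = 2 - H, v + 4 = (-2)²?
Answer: 786259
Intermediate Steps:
v = 0 (v = -4 + (-2)² = -4 + 4 = 0)
G(o, Q) = -4 (G(o, Q) = -2*2 = -4)
C(a, R) = -4
F = 99 (F = 63 - 9*((2 - 1*6) - 1*0) = 63 - 9*((2 - 6) + 0) = 63 - 9*(-4 + 0) = 63 - 9*(-4) = 63 + 36 = 99)
9473*((C(-3, -1) - 12) + F) = 9473*((-4 - 12) + 99) = 9473*(-16 + 99) = 9473*83 = 786259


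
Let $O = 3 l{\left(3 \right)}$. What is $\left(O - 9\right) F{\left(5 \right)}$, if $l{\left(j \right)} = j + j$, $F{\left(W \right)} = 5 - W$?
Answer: $0$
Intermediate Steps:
$l{\left(j \right)} = 2 j$
$O = 18$ ($O = 3 \cdot 2 \cdot 3 = 3 \cdot 6 = 18$)
$\left(O - 9\right) F{\left(5 \right)} = \left(18 - 9\right) \left(5 - 5\right) = 9 \left(5 - 5\right) = 9 \cdot 0 = 0$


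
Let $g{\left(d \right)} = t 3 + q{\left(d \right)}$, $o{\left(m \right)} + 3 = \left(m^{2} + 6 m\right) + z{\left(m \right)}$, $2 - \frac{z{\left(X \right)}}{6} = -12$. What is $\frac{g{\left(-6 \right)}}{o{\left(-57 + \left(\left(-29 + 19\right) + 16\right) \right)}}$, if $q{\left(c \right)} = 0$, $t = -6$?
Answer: $- \frac{1}{132} \approx -0.0075758$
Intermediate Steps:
$z{\left(X \right)} = 84$ ($z{\left(X \right)} = 12 - -72 = 12 + 72 = 84$)
$o{\left(m \right)} = 81 + m^{2} + 6 m$ ($o{\left(m \right)} = -3 + \left(\left(m^{2} + 6 m\right) + 84\right) = -3 + \left(84 + m^{2} + 6 m\right) = 81 + m^{2} + 6 m$)
$g{\left(d \right)} = -18$ ($g{\left(d \right)} = \left(-6\right) 3 + 0 = -18 + 0 = -18$)
$\frac{g{\left(-6 \right)}}{o{\left(-57 + \left(\left(-29 + 19\right) + 16\right) \right)}} = - \frac{18}{81 + \left(-57 + \left(\left(-29 + 19\right) + 16\right)\right)^{2} + 6 \left(-57 + \left(\left(-29 + 19\right) + 16\right)\right)} = - \frac{18}{81 + \left(-57 + \left(-10 + 16\right)\right)^{2} + 6 \left(-57 + \left(-10 + 16\right)\right)} = - \frac{18}{81 + \left(-57 + 6\right)^{2} + 6 \left(-57 + 6\right)} = - \frac{18}{81 + \left(-51\right)^{2} + 6 \left(-51\right)} = - \frac{18}{81 + 2601 - 306} = - \frac{18}{2376} = \left(-18\right) \frac{1}{2376} = - \frac{1}{132}$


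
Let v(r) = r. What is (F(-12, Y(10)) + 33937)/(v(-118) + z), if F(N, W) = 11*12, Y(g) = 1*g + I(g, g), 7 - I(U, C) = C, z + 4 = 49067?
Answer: 34069/48945 ≈ 0.69607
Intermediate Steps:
z = 49063 (z = -4 + 49067 = 49063)
I(U, C) = 7 - C
Y(g) = 7 (Y(g) = 1*g + (7 - g) = g + (7 - g) = 7)
F(N, W) = 132
(F(-12, Y(10)) + 33937)/(v(-118) + z) = (132 + 33937)/(-118 + 49063) = 34069/48945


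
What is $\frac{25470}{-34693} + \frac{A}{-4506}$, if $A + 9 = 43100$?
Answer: $- \frac{1609723883}{156326658} \approx -10.297$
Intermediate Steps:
$A = 43091$ ($A = -9 + 43100 = 43091$)
$\frac{25470}{-34693} + \frac{A}{-4506} = \frac{25470}{-34693} + \frac{43091}{-4506} = 25470 \left(- \frac{1}{34693}\right) + 43091 \left(- \frac{1}{4506}\right) = - \frac{25470}{34693} - \frac{43091}{4506} = - \frac{1609723883}{156326658}$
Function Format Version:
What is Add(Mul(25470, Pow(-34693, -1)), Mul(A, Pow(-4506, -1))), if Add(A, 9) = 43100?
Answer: Rational(-1609723883, 156326658) ≈ -10.297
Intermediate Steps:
A = 43091 (A = Add(-9, 43100) = 43091)
Add(Mul(25470, Pow(-34693, -1)), Mul(A, Pow(-4506, -1))) = Add(Mul(25470, Pow(-34693, -1)), Mul(43091, Pow(-4506, -1))) = Add(Mul(25470, Rational(-1, 34693)), Mul(43091, Rational(-1, 4506))) = Add(Rational(-25470, 34693), Rational(-43091, 4506)) = Rational(-1609723883, 156326658)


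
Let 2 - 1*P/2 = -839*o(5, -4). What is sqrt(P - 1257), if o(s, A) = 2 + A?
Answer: I*sqrt(4609) ≈ 67.89*I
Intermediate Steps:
P = -3352 (P = 4 - (-1678)*(2 - 4) = 4 - (-1678)*(-2) = 4 - 2*1678 = 4 - 3356 = -3352)
sqrt(P - 1257) = sqrt(-3352 - 1257) = sqrt(-4609) = I*sqrt(4609)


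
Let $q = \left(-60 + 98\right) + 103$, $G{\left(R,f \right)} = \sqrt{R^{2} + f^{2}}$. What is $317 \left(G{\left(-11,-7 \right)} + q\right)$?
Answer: $44697 + 317 \sqrt{170} \approx 48830.0$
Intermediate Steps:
$q = 141$ ($q = 38 + 103 = 141$)
$317 \left(G{\left(-11,-7 \right)} + q\right) = 317 \left(\sqrt{\left(-11\right)^{2} + \left(-7\right)^{2}} + 141\right) = 317 \left(\sqrt{121 + 49} + 141\right) = 317 \left(\sqrt{170} + 141\right) = 317 \left(141 + \sqrt{170}\right) = 44697 + 317 \sqrt{170}$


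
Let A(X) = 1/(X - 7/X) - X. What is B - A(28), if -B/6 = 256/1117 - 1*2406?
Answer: 1793173004/123987 ≈ 14463.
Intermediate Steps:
B = 16123476/1117 (B = -6*(256/1117 - 1*2406) = -6*(256*(1/1117) - 2406) = -6*(256/1117 - 2406) = -6*(-2687246/1117) = 16123476/1117 ≈ 14435.)
B - A(28) = 16123476/1117 - 28*(8 - 1*28²)/(-7 + 28²) = 16123476/1117 - 28*(8 - 1*784)/(-7 + 784) = 16123476/1117 - 28*(8 - 784)/777 = 16123476/1117 - 28*(-776)/777 = 16123476/1117 - 1*(-3104/111) = 16123476/1117 + 3104/111 = 1793173004/123987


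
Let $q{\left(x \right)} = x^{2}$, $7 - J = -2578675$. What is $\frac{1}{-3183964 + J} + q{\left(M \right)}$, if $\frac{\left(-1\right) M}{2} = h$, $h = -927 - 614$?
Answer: $\frac{5749406660167}{605282} \approx 9.4987 \cdot 10^{6}$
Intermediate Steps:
$J = 2578682$ ($J = 7 - -2578675 = 7 + 2578675 = 2578682$)
$h = -1541$
$M = 3082$ ($M = \left(-2\right) \left(-1541\right) = 3082$)
$\frac{1}{-3183964 + J} + q{\left(M \right)} = \frac{1}{-3183964 + 2578682} + 3082^{2} = \frac{1}{-605282} + 9498724 = - \frac{1}{605282} + 9498724 = \frac{5749406660167}{605282}$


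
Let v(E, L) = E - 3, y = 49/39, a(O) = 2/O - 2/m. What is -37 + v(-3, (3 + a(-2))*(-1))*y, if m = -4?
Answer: -579/13 ≈ -44.538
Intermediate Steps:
a(O) = 1/2 + 2/O (a(O) = 2/O - 2/(-4) = 2/O - 2*(-1/4) = 2/O + 1/2 = 1/2 + 2/O)
y = 49/39 (y = 49*(1/39) = 49/39 ≈ 1.2564)
v(E, L) = -3 + E
-37 + v(-3, (3 + a(-2))*(-1))*y = -37 + (-3 - 3)*(49/39) = -37 - 6*49/39 = -37 - 98/13 = -579/13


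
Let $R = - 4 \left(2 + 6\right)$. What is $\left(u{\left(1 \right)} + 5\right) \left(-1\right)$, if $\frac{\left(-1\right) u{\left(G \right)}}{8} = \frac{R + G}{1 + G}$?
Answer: $-129$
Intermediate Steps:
$R = -32$ ($R = \left(-4\right) 8 = -32$)
$u{\left(G \right)} = - \frac{8 \left(-32 + G\right)}{1 + G}$ ($u{\left(G \right)} = - 8 \frac{-32 + G}{1 + G} = - \frac{8 \left(-32 + G\right)}{1 + G}$)
$\left(u{\left(1 \right)} + 5\right) \left(-1\right) = \left(\frac{8 \left(32 - 1\right)}{1 + 1} + 5\right) \left(-1\right) = \left(\frac{8 \left(32 - 1\right)}{2} + 5\right) \left(-1\right) = \left(8 \cdot \frac{1}{2} \cdot 31 + 5\right) \left(-1\right) = \left(124 + 5\right) \left(-1\right) = 129 \left(-1\right) = -129$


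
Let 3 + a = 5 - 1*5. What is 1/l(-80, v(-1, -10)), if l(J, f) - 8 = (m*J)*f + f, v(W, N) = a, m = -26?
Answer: -1/6235 ≈ -0.00016038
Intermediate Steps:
a = -3 (a = -3 + (5 - 1*5) = -3 + (5 - 5) = -3 + 0 = -3)
v(W, N) = -3
l(J, f) = 8 + f - 26*J*f (l(J, f) = 8 + ((-26*J)*f + f) = 8 + (-26*J*f + f) = 8 + (f - 26*J*f) = 8 + f - 26*J*f)
1/l(-80, v(-1, -10)) = 1/(8 - 3 - 26*(-80)*(-3)) = 1/(8 - 3 - 6240) = 1/(-6235) = -1/6235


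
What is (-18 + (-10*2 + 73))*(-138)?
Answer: -4830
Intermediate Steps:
(-18 + (-10*2 + 73))*(-138) = (-18 + (-20 + 73))*(-138) = (-18 + 53)*(-138) = 35*(-138) = -4830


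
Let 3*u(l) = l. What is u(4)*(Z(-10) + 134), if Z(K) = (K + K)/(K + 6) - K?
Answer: 596/3 ≈ 198.67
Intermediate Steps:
u(l) = l/3
Z(K) = -K + 2*K/(6 + K) (Z(K) = (2*K)/(6 + K) - K = 2*K/(6 + K) - K = -K + 2*K/(6 + K))
u(4)*(Z(-10) + 134) = ((⅓)*4)*(-1*(-10)*(4 - 10)/(6 - 10) + 134) = 4*(-1*(-10)*(-6)/(-4) + 134)/3 = 4*(-1*(-10)*(-¼)*(-6) + 134)/3 = 4*(15 + 134)/3 = (4/3)*149 = 596/3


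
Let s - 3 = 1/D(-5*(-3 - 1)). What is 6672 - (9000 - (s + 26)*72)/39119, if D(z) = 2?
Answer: 260995092/39119 ≈ 6671.8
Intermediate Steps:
s = 7/2 (s = 3 + 1/2 = 7/2 ≈ 3.5000)
6672 - (9000 - (s + 26)*72)/39119 = 6672 - (9000 - (7/2 + 26)*72)/39119 = 6672 - (9000 - 59*72/2)/39119 = 6672 - (9000 - 1*2124)/39119 = 6672 - (9000 - 2124)/39119 = 6672 - 6876/39119 = 260995092/39119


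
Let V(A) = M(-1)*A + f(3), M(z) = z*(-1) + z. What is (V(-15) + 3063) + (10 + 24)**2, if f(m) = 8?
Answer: 4227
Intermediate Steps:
M(z) = 0 (M(z) = -z + z = 0)
V(A) = 8 (V(A) = 0*A + 8 = 0 + 8 = 8)
(V(-15) + 3063) + (10 + 24)**2 = (8 + 3063) + (10 + 24)**2 = 3071 + 34**2 = 3071 + 1156 = 4227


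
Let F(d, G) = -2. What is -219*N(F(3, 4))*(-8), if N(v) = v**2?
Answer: 7008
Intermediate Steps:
-219*N(F(3, 4))*(-8) = -219*(-2)**2*(-8) = -876*(-8) = -219*(-32) = 7008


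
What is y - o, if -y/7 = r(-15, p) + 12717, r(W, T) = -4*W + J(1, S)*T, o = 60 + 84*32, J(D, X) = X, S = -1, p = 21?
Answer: -92040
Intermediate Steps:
o = 2748 (o = 60 + 2688 = 2748)
r(W, T) = -T - 4*W (r(W, T) = -4*W - T = -T - 4*W)
y = -89292 (y = -7*((-1*21 - 4*(-15)) + 12717) = -7*((-21 + 60) + 12717) = -7*(39 + 12717) = -7*12756 = -89292)
y - o = -89292 - 1*2748 = -89292 - 2748 = -92040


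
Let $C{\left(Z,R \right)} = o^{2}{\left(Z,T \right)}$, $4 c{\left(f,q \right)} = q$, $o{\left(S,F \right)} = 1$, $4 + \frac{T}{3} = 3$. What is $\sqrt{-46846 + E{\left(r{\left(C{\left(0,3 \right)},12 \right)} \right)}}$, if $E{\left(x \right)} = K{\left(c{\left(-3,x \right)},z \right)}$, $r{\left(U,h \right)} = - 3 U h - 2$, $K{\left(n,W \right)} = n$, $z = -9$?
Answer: $\frac{i \sqrt{187422}}{2} \approx 216.46 i$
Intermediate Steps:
$T = -3$ ($T = -12 + 3 \cdot 3 = -12 + 9 = -3$)
$c{\left(f,q \right)} = \frac{q}{4}$
$C{\left(Z,R \right)} = 1$ ($C{\left(Z,R \right)} = 1^{2} = 1$)
$r{\left(U,h \right)} = -2 - 3 U h$ ($r{\left(U,h \right)} = - 3 U h - 2 = -2 - 3 U h$)
$E{\left(x \right)} = \frac{x}{4}$
$\sqrt{-46846 + E{\left(r{\left(C{\left(0,3 \right)},12 \right)} \right)}} = \sqrt{-46846 + \frac{-2 - 3 \cdot 12}{4}} = \sqrt{-46846 + \frac{-2 - 36}{4}} = \sqrt{-46846 + \frac{1}{4} \left(-38\right)} = \sqrt{-46846 - \frac{19}{2}} = \sqrt{- \frac{93711}{2}} = \frac{i \sqrt{187422}}{2}$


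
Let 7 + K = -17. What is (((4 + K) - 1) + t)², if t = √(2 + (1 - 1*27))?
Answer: 417 - 84*I*√6 ≈ 417.0 - 205.76*I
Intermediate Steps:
K = -24 (K = -7 - 17 = -24)
t = 2*I*√6 (t = √(2 + (1 - 27)) = √(2 - 26) = √(-24) = 2*I*√6 ≈ 4.899*I)
(((4 + K) - 1) + t)² = (((4 - 24) - 1) + 2*I*√6)² = ((-20 - 1) + 2*I*√6)² = (-21 + 2*I*√6)²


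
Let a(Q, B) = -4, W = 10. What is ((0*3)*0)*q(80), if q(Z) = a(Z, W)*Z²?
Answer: 0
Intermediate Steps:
q(Z) = -4*Z²
((0*3)*0)*q(80) = ((0*3)*0)*(-4*80²) = (0*0)*(-4*6400) = 0*(-25600) = 0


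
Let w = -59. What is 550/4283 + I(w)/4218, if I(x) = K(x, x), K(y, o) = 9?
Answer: 786149/6021898 ≈ 0.13055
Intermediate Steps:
I(x) = 9
550/4283 + I(w)/4218 = 550/4283 + 9/4218 = 550*(1/4283) + 9*(1/4218) = 550/4283 + 3/1406 = 786149/6021898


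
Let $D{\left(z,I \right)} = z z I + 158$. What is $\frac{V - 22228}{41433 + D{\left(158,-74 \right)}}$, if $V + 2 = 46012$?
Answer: $- \frac{23782}{1805745} \approx -0.01317$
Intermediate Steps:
$V = 46010$ ($V = -2 + 46012 = 46010$)
$D{\left(z,I \right)} = 158 + I z^{2}$ ($D{\left(z,I \right)} = z^{2} I + 158 = I z^{2} + 158 = 158 + I z^{2}$)
$\frac{V - 22228}{41433 + D{\left(158,-74 \right)}} = \frac{46010 - 22228}{41433 + \left(158 - 74 \cdot 158^{2}\right)} = \frac{23782}{41433 + \left(158 - 1847336\right)} = \frac{23782}{41433 - 1847178} = \frac{23782}{-1805745} = 23782 \left(- \frac{1}{1805745}\right) = - \frac{23782}{1805745}$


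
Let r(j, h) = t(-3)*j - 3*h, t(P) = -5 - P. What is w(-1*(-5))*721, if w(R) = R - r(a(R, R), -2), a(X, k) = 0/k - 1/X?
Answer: -5047/5 ≈ -1009.4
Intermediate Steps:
a(X, k) = -1/X (a(X, k) = 0 - 1/X = -1/X)
r(j, h) = -3*h - 2*j (r(j, h) = (-5 - 1*(-3))*j - 3*h = (-5 + 3)*j - 3*h = -2*j - 3*h = -3*h - 2*j)
w(R) = -6 + R - 2/R (w(R) = R - (-3*(-2) - (-2)/R) = R - (6 + 2/R) = R + (-6 - 2/R) = -6 + R - 2/R)
w(-1*(-5))*721 = (-6 - 1*(-5) - 2/((-1*(-5))))*721 = (-6 + 5 - 2/5)*721 = (-6 + 5 - 2*⅕)*721 = (-6 + 5 - ⅖)*721 = -7/5*721 = -5047/5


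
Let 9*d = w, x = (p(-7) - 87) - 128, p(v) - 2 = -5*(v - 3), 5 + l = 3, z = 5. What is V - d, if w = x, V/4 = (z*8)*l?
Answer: -2717/9 ≈ -301.89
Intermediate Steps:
l = -2 (l = -5 + 3 = -2)
p(v) = 17 - 5*v (p(v) = 2 - 5*(v - 3) = 2 - 5*(-3 + v) = 2 + (15 - 5*v) = 17 - 5*v)
V = -320 (V = 4*((5*8)*(-2)) = 4*(40*(-2)) = 4*(-80) = -320)
x = -163 (x = ((17 - 5*(-7)) - 87) - 128 = ((17 + 35) - 87) - 128 = (52 - 87) - 128 = -35 - 128 = -163)
w = -163
d = -163/9 (d = (⅑)*(-163) = -163/9 ≈ -18.111)
V - d = -320 - 1*(-163/9) = -320 + 163/9 = -2717/9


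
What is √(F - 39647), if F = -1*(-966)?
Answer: I*√38681 ≈ 196.67*I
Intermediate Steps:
F = 966
√(F - 39647) = √(966 - 39647) = √(-38681) = I*√38681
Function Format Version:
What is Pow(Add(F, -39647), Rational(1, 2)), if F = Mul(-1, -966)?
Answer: Mul(I, Pow(38681, Rational(1, 2))) ≈ Mul(196.67, I)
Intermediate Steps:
F = 966
Pow(Add(F, -39647), Rational(1, 2)) = Pow(Add(966, -39647), Rational(1, 2)) = Pow(-38681, Rational(1, 2)) = Mul(I, Pow(38681, Rational(1, 2)))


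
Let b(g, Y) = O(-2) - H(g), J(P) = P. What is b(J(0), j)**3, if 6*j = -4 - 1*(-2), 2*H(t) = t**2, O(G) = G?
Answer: -8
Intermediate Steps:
H(t) = t**2/2
j = -1/3 (j = (-4 - 1*(-2))/6 = (-4 + 2)/6 = (1/6)*(-2) = -1/3 ≈ -0.33333)
b(g, Y) = -2 - g**2/2
b(J(0), j)**3 = (-2 - 1/2*0**2)**3 = (-2 - 1/2*0)**3 = (-2 + 0)**3 = (-2)**3 = -8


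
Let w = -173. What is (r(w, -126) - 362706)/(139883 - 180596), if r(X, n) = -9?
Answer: 120905/13571 ≈ 8.9091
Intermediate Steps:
(r(w, -126) - 362706)/(139883 - 180596) = (-9 - 362706)/(139883 - 180596) = -362715/(-40713) = -362715*(-1/40713) = 120905/13571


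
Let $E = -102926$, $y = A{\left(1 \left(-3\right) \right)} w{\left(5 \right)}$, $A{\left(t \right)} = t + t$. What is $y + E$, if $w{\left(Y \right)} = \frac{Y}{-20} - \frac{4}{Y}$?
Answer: $- \frac{1029197}{10} \approx -1.0292 \cdot 10^{5}$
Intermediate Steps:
$A{\left(t \right)} = 2 t$
$w{\left(Y \right)} = - \frac{4}{Y} - \frac{Y}{20}$ ($w{\left(Y \right)} = Y \left(- \frac{1}{20}\right) - \frac{4}{Y} = - \frac{Y}{20} - \frac{4}{Y} = - \frac{4}{Y} - \frac{Y}{20}$)
$y = \frac{63}{10}$ ($y = 2 \cdot 1 \left(-3\right) \left(- \frac{4}{5} - \frac{1}{4}\right) = 2 \left(-3\right) \left(\left(-4\right) \frac{1}{5} - \frac{1}{4}\right) = - 6 \left(- \frac{4}{5} - \frac{1}{4}\right) = \left(-6\right) \left(- \frac{21}{20}\right) = \frac{63}{10} \approx 6.3$)
$y + E = \frac{63}{10} - 102926 = - \frac{1029197}{10}$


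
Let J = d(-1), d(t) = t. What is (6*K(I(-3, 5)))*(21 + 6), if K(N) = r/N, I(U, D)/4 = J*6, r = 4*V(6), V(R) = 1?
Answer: -27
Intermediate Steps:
J = -1
r = 4 (r = 4*1 = 4)
I(U, D) = -24 (I(U, D) = 4*(-1*6) = 4*(-6) = -24)
K(N) = 4/N
(6*K(I(-3, 5)))*(21 + 6) = (6*(4/(-24)))*(21 + 6) = (6*(4*(-1/24)))*27 = (6*(-1/6))*27 = -1*27 = -27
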